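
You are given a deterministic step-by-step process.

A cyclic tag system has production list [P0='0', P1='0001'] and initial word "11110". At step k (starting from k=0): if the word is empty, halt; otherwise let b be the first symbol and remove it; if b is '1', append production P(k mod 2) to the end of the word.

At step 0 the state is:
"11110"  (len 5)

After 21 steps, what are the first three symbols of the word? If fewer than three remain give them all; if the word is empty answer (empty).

(empty)

gen 0: "11110"  (len 5)
gen 1: "11100"  (len 5)
gen 2: "11000001"  (len 8)
gen 3: "10000010"  (len 8)
gen 4: "00000100001"  (len 11)
gen 5: "0000100001"  (len 10)
gen 6: "000100001"  (len 9)
gen 7: "00100001"  (len 8)
gen 8: "0100001"  (len 7)
gen 9: "100001"  (len 6)
gen 10: "000010001"  (len 9)
gen 11: "00010001"  (len 8)
gen 12: "0010001"  (len 7)
gen 13: "010001"  (len 6)
gen 14: "10001"  (len 5)
gen 15: "00010"  (len 5)
gen 16: "0010"  (len 4)
gen 17: "010"  (len 3)
gen 18: "10"  (len 2)
gen 19: "00"  (len 2)
gen 20: "0"  (len 1)
gen 21: (halted — word empty)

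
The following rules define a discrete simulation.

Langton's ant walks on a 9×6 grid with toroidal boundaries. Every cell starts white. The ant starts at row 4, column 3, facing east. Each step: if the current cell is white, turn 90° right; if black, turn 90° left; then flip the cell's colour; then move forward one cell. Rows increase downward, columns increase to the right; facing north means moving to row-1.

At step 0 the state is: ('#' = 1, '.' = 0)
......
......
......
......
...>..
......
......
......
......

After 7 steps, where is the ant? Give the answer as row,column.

step 0: ......
......
......
......
...>..
......
......
......
......
step 1: ......
......
......
......
...#..
...v..
......
......
......
step 2: ......
......
......
......
...#..
..<#..
......
......
......
step 3: ......
......
......
......
..^#..
..##..
......
......
......
step 4: ......
......
......
......
..#>..
..##..
......
......
......
step 5: ......
......
......
...^..
..#...
..##..
......
......
......
step 6: ......
......
......
...#>.
..#...
..##..
......
......
......
step 7: ......
......
......
...##.
..#.v.
..##..
......
......
......

4,4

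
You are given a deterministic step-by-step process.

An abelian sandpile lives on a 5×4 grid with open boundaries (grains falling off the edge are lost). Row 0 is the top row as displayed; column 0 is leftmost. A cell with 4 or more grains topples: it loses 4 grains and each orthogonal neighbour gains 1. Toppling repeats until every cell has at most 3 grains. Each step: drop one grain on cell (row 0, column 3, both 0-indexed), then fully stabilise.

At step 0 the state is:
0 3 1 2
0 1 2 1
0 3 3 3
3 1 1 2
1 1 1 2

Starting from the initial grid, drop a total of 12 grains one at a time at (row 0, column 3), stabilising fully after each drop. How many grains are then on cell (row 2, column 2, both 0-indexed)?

2

step 0: 0 3 1 2
0 1 2 1
0 3 3 3
3 1 1 2
1 1 1 2
step 1: 0 3 1 3
0 1 2 1
0 3 3 3
3 1 1 2
1 1 1 2
step 2: 0 3 2 0
0 1 2 2
0 3 3 3
3 1 1 2
1 1 1 2
step 3: 0 3 2 1
0 1 2 2
0 3 3 3
3 1 1 2
1 1 1 2
step 4: 0 3 2 2
0 1 2 2
0 3 3 3
3 1 1 2
1 1 1 2
step 5: 0 3 2 3
0 1 2 2
0 3 3 3
3 1 1 2
1 1 1 2
step 6: 0 3 3 0
0 1 2 3
0 3 3 3
3 1 1 2
1 1 1 2
step 7: 0 3 3 1
0 1 2 3
0 3 3 3
3 1 1 2
1 1 1 2
step 8: 0 3 3 2
0 1 2 3
0 3 3 3
3 1 1 2
1 1 1 2
step 9: 0 3 3 3
0 1 2 3
0 3 3 3
3 1 1 2
1 1 1 2
step 10: 1 1 2 2
1 0 2 2
1 1 2 1
3 2 2 3
1 1 1 2
step 11: 1 1 2 3
1 0 2 2
1 1 2 1
3 2 2 3
1 1 1 2
step 12: 1 1 3 0
1 0 2 3
1 1 2 1
3 2 2 3
1 1 1 2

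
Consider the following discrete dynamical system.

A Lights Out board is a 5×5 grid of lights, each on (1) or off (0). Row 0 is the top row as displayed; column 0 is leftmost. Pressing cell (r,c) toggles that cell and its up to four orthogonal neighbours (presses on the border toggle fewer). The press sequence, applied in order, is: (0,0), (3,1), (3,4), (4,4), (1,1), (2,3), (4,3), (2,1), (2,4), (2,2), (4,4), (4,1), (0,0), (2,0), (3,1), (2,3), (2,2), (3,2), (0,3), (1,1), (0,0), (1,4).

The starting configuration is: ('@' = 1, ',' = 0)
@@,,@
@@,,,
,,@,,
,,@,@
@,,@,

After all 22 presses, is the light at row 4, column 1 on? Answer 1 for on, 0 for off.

1

0) @@,,@
@@,,,
,,@,,
,,@,@
@,,@,
1) ,,,,@
,@,,,
,,@,,
,,@,@
@,,@,
2) ,,,,@
,@,,,
,@@,,
@@,,@
@@,@,
3) ,,,,@
,@,,,
,@@,@
@@,@,
@@,@@
4) ,,,,@
,@,,,
,@@,@
@@,@@
@@,,,
5) ,@,,@
@,@,,
,,@,@
@@,@@
@@,,,
6) ,@,,@
@,@@,
,,,@,
@@,,@
@@,,,
7) ,@,,@
@,@@,
,,,@,
@@,@@
@@@@@
8) ,@,,@
@@@@,
@@@@,
@,,@@
@@@@@
9) ,@,,@
@@@@@
@@@,@
@,,@,
@@@@@
10) ,@,,@
@@,@@
@,,@@
@,@@,
@@@@@
11) ,@,,@
@@,@@
@,,@@
@,@@@
@@@,,
12) ,@,,@
@@,@@
@,,@@
@@@@@
,,,,,
13) @,,,@
,@,@@
@,,@@
@@@@@
,,,,,
14) @,,,@
@@,@@
,@,@@
,@@@@
,,,,,
15) @,,,@
@@,@@
,,,@@
@,,@@
,@,,,
16) @,,,@
@@,,@
,,@,,
@,,,@
,@,,,
17) @,,,@
@@@,@
,@,@,
@,@,@
,@,,,
18) @,,,@
@@@,@
,@@@,
@@,@@
,@@,,
19) @,@@,
@@@@@
,@@@,
@@,@@
,@@,,
20) @@@@,
,,,@@
,,@@,
@@,@@
,@@,,
21) ,,@@,
@,,@@
,,@@,
@@,@@
,@@,,
22) ,,@@@
@,,,,
,,@@@
@@,@@
,@@,,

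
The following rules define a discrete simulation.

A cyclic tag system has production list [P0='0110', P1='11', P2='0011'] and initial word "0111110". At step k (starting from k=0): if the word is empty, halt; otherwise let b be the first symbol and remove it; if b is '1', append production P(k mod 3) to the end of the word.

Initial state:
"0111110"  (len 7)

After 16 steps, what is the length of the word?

[0] "0111110"  (len 7)
[1] "111110"  (len 6)
[2] "1111011"  (len 7)
[3] "1110110011"  (len 10)
[4] "1101100110110"  (len 13)
[5] "10110011011011"  (len 14)
[6] "01100110110110011"  (len 17)
[7] "1100110110110011"  (len 16)
[8] "10011011011001111"  (len 17)
[9] "00110110110011110011"  (len 20)
[10] "0110110110011110011"  (len 19)
[11] "110110110011110011"  (len 18)
[12] "101101100111100110011"  (len 21)
[13] "011011001111001100110110"  (len 24)
[14] "11011001111001100110110"  (len 23)
[15] "10110011110011001101100011"  (len 26)
[16] "01100111100110011011000110110"  (len 29)

29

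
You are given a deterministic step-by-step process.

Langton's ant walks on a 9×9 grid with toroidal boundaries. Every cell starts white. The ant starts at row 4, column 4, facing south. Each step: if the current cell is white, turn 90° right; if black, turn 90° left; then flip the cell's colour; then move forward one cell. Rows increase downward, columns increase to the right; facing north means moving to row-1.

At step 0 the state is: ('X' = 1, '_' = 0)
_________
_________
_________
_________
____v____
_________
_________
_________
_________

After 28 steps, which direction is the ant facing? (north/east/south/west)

0) _________
_________
_________
_________
____v____
_________
_________
_________
_________
1) _________
_________
_________
_________
___<X____
_________
_________
_________
_________
2) _________
_________
_________
___^_____
___XX____
_________
_________
_________
_________
3) _________
_________
_________
___X>____
___XX____
_________
_________
_________
_________
4) _________
_________
_________
___XX____
___Xv____
_________
_________
_________
_________
5) _________
_________
_________
___XX____
___X_>___
_________
_________
_________
_________
6) _________
_________
_________
___XX____
___X_X___
_____v___
_________
_________
_________
7) _________
_________
_________
___XX____
___X_X___
____<X___
_________
_________
_________
8) _________
_________
_________
___XX____
___X^X___
____XX___
_________
_________
_________
9) _________
_________
_________
___XX____
___XX>___
____XX___
_________
_________
_________
10) _________
_________
_________
___XX^___
___XX____
____XX___
_________
_________
_________
11) _________
_________
_________
___XXX>__
___XX____
____XX___
_________
_________
_________
12) _________
_________
_________
___XXXX__
___XX_v__
____XX___
_________
_________
_________
13) _________
_________
_________
___XXXX__
___XX<X__
____XX___
_________
_________
_________
14) _________
_________
_________
___XX^X__
___XXXX__
____XX___
_________
_________
_________
15) _________
_________
_________
___X<_X__
___XXXX__
____XX___
_________
_________
_________
16) _________
_________
_________
___X__X__
___XvXX__
____XX___
_________
_________
_________
17) _________
_________
_________
___X__X__
___X_>X__
____XX___
_________
_________
_________
18) _________
_________
_________
___X_^X__
___X__X__
____XX___
_________
_________
_________
19) _________
_________
_________
___X_X>__
___X__X__
____XX___
_________
_________
_________
20) _________
_________
______^__
___X_X___
___X__X__
____XX___
_________
_________
_________
21) _________
_________
______X>_
___X_X___
___X__X__
____XX___
_________
_________
_________
22) _________
_________
______XX_
___X_X_v_
___X__X__
____XX___
_________
_________
_________
23) _________
_________
______XX_
___X_X<X_
___X__X__
____XX___
_________
_________
_________
24) _________
_________
______^X_
___X_XXX_
___X__X__
____XX___
_________
_________
_________
25) _________
_________
_____<_X_
___X_XXX_
___X__X__
____XX___
_________
_________
_________
26) _________
_____^___
_____X_X_
___X_XXX_
___X__X__
____XX___
_________
_________
_________
27) _________
_____X>__
_____X_X_
___X_XXX_
___X__X__
____XX___
_________
_________
_________
28) _________
_____XX__
_____XvX_
___X_XXX_
___X__X__
____XX___
_________
_________
_________

south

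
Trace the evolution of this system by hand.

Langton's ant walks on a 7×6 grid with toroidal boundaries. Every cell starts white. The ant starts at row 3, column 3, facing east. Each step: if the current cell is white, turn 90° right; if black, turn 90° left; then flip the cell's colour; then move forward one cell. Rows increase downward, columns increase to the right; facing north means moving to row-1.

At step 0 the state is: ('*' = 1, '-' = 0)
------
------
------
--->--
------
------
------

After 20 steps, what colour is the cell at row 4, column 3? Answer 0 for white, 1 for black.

gen 0: ------
------
------
--->--
------
------
------
gen 1: ------
------
------
---*--
---v--
------
------
gen 2: ------
------
------
---*--
--<*--
------
------
gen 3: ------
------
------
--^*--
--**--
------
------
gen 4: ------
------
------
--*>--
--**--
------
------
gen 5: ------
------
---^--
--*---
--**--
------
------
gen 6: ------
------
---*>-
--*---
--**--
------
------
gen 7: ------
------
---**-
--*-v-
--**--
------
------
gen 8: ------
------
---**-
--*<*-
--**--
------
------
gen 9: ------
------
---^*-
--***-
--**--
------
------
gen 10: ------
------
--<-*-
--***-
--**--
------
------
gen 11: ------
--^---
--*-*-
--***-
--**--
------
------
gen 12: ------
--*>--
--*-*-
--***-
--**--
------
------
gen 13: ------
--**--
--*v*-
--***-
--**--
------
------
gen 14: ------
--**--
--<**-
--***-
--**--
------
------
gen 15: ------
--**--
---**-
--v**-
--**--
------
------
gen 16: ------
--**--
---**-
--->*-
--**--
------
------
gen 17: ------
--**--
---^*-
----*-
--**--
------
------
gen 18: ------
--**--
--<-*-
----*-
--**--
------
------
gen 19: ------
--^*--
--*-*-
----*-
--**--
------
------
gen 20: ------
-<-*--
--*-*-
----*-
--**--
------
------

1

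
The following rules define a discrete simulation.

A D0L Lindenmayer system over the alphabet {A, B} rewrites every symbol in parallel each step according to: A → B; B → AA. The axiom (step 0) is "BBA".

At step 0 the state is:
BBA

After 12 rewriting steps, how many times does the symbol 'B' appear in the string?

step 0: BBA
step 1: AAAAB
step 2: BBBBAA
step 3: AAAAAAAABB
step 4: BBBBBBBBAAAA
step 5: AAAAAAAAAAAAAAAABBBB
step 6: BBBBBBBBBBBBBBBBAAAAAAAA
step 7: AAAAAAAAAAAAAAAAAAAAAAAAAAAAAAAABBBBBBBB
step 8: BBBBBBBBBBBBBBBBBBBBBBBBBBBBBBBBAAAAAAAAAAAAAAAA
step 9: AAAAAAAAAAAAAAAAAAAAAAAAAAAAAAAAAAAAAAAAAAAAAAAAAAAAAAAAAAAAAAAABBBBBBBBBBBBBBBB
step 10: BBBBBBBBBBBBBBBBBBBBBBBBBBBBBBBBBBBBBBBBBBBBBBBBBBBBBBBBBBBBBBBBAAAAAAAAAAAAAAAAAAAAAAAAAAAAAAAA
step 11: AAAAAAAAAAAAAAAAAAAAAAAAAAAAAAAAAAAAAAAAAAAAAAAAAAAAAAAAAA…AAAAAAAAAAAAAAAAAAAAAAAAAABBBBBBBBBBBBBBBBBBBBBBBBBBBBBBBB  (len 160)
step 12: BBBBBBBBBBBBBBBBBBBBBBBBBBBBBBBBBBBBBBBBBBBBBBBBBBBBBBBBBB…AAAAAAAAAAAAAAAAAAAAAAAAAAAAAAAAAAAAAAAAAAAAAAAAAAAAAAAAAA  (len 192)

128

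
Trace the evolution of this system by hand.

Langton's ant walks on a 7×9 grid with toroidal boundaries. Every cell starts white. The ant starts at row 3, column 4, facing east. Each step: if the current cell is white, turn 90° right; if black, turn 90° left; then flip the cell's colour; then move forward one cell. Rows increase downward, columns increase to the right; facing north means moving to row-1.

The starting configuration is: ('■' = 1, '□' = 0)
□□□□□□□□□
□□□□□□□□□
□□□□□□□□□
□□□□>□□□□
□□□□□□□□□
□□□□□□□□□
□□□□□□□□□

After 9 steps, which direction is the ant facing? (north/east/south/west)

0) □□□□□□□□□
□□□□□□□□□
□□□□□□□□□
□□□□>□□□□
□□□□□□□□□
□□□□□□□□□
□□□□□□□□□
1) □□□□□□□□□
□□□□□□□□□
□□□□□□□□□
□□□□■□□□□
□□□□v□□□□
□□□□□□□□□
□□□□□□□□□
2) □□□□□□□□□
□□□□□□□□□
□□□□□□□□□
□□□□■□□□□
□□□<■□□□□
□□□□□□□□□
□□□□□□□□□
3) □□□□□□□□□
□□□□□□□□□
□□□□□□□□□
□□□^■□□□□
□□□■■□□□□
□□□□□□□□□
□□□□□□□□□
4) □□□□□□□□□
□□□□□□□□□
□□□□□□□□□
□□□■>□□□□
□□□■■□□□□
□□□□□□□□□
□□□□□□□□□
5) □□□□□□□□□
□□□□□□□□□
□□□□^□□□□
□□□■□□□□□
□□□■■□□□□
□□□□□□□□□
□□□□□□□□□
6) □□□□□□□□□
□□□□□□□□□
□□□□■>□□□
□□□■□□□□□
□□□■■□□□□
□□□□□□□□□
□□□□□□□□□
7) □□□□□□□□□
□□□□□□□□□
□□□□■■□□□
□□□■□v□□□
□□□■■□□□□
□□□□□□□□□
□□□□□□□□□
8) □□□□□□□□□
□□□□□□□□□
□□□□■■□□□
□□□■<■□□□
□□□■■□□□□
□□□□□□□□□
□□□□□□□□□
9) □□□□□□□□□
□□□□□□□□□
□□□□^■□□□
□□□■■■□□□
□□□■■□□□□
□□□□□□□□□
□□□□□□□□□

north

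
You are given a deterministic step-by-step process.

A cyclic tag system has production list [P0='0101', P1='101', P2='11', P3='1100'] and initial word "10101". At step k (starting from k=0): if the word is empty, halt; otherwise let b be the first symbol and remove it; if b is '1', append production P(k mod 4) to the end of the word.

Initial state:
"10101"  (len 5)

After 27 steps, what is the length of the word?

[0] "10101"  (len 5)
[1] "01010101"  (len 8)
[2] "1010101"  (len 7)
[3] "01010111"  (len 8)
[4] "1010111"  (len 7)
[5] "0101110101"  (len 10)
[6] "101110101"  (len 9)
[7] "0111010111"  (len 10)
[8] "111010111"  (len 9)
[9] "110101110101"  (len 12)
[10] "10101110101101"  (len 14)
[11] "010111010110111"  (len 15)
[12] "10111010110111"  (len 14)
[13] "01110101101110101"  (len 17)
[14] "1110101101110101"  (len 16)
[15] "11010110111010111"  (len 17)
[16] "10101101110101111100"  (len 20)
[17] "01011011101011111000101"  (len 23)
[18] "1011011101011111000101"  (len 22)
[19] "01101110101111100010111"  (len 23)
[20] "1101110101111100010111"  (len 22)
[21] "1011101011111000101110101"  (len 25)
[22] "011101011111000101110101101"  (len 27)
[23] "11101011111000101110101101"  (len 26)
[24] "11010111110001011101011011100"  (len 29)
[25] "10101111100010111010110111000101"  (len 32)
[26] "0101111100010111010110111000101101"  (len 34)
[27] "101111100010111010110111000101101"  (len 33)

33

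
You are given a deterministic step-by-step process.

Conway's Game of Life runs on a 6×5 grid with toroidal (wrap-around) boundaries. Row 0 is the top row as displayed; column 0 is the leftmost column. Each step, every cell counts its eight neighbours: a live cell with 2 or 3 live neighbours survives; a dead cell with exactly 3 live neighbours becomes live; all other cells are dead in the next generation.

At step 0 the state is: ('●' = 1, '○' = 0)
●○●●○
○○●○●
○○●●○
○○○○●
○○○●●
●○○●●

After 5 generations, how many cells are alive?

10

gen 0: ●○●●○
○○●○●
○○●●○
○○○○●
○○○●●
●○○●●
gen 1: ●○●○○
○○○○●
○○●○●
○○●○●
○○○○○
●●○○○
gen 2: ●○○○●
●●○○●
●○○○●
○○○○○
●●○○○
●●○○○
gen 3: ○○○○○
○●○●○
○●○○●
○●○○●
●●○○○
○○○○○
gen 4: ○○○○○
●○●○○
○●○●●
○●●○●
●●○○○
○○○○○
gen 5: ○○○○○
●●●●●
○○○○●
○○○○●
●●●○○
○○○○○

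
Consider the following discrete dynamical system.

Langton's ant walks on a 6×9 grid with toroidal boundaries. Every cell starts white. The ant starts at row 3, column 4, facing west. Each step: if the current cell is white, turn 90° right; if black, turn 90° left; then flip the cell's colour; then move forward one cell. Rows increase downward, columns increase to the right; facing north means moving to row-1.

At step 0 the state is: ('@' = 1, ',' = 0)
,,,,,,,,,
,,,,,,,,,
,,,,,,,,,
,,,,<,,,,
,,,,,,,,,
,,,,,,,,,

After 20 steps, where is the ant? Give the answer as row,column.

k=0  ,,,,,,,,,
,,,,,,,,,
,,,,,,,,,
,,,,<,,,,
,,,,,,,,,
,,,,,,,,,
k=1  ,,,,,,,,,
,,,,,,,,,
,,,,^,,,,
,,,,@,,,,
,,,,,,,,,
,,,,,,,,,
k=2  ,,,,,,,,,
,,,,,,,,,
,,,,@>,,,
,,,,@,,,,
,,,,,,,,,
,,,,,,,,,
k=3  ,,,,,,,,,
,,,,,,,,,
,,,,@@,,,
,,,,@v,,,
,,,,,,,,,
,,,,,,,,,
k=4  ,,,,,,,,,
,,,,,,,,,
,,,,@@,,,
,,,,<@,,,
,,,,,,,,,
,,,,,,,,,
k=5  ,,,,,,,,,
,,,,,,,,,
,,,,@@,,,
,,,,,@,,,
,,,,v,,,,
,,,,,,,,,
k=6  ,,,,,,,,,
,,,,,,,,,
,,,,@@,,,
,,,,,@,,,
,,,<@,,,,
,,,,,,,,,
k=7  ,,,,,,,,,
,,,,,,,,,
,,,,@@,,,
,,,^,@,,,
,,,@@,,,,
,,,,,,,,,
k=8  ,,,,,,,,,
,,,,,,,,,
,,,,@@,,,
,,,@>@,,,
,,,@@,,,,
,,,,,,,,,
k=9  ,,,,,,,,,
,,,,,,,,,
,,,,@@,,,
,,,@@@,,,
,,,@v,,,,
,,,,,,,,,
k=10  ,,,,,,,,,
,,,,,,,,,
,,,,@@,,,
,,,@@@,,,
,,,@,>,,,
,,,,,,,,,
k=11  ,,,,,,,,,
,,,,,,,,,
,,,,@@,,,
,,,@@@,,,
,,,@,@,,,
,,,,,v,,,
k=12  ,,,,,,,,,
,,,,,,,,,
,,,,@@,,,
,,,@@@,,,
,,,@,@,,,
,,,,<@,,,
k=13  ,,,,,,,,,
,,,,,,,,,
,,,,@@,,,
,,,@@@,,,
,,,@^@,,,
,,,,@@,,,
k=14  ,,,,,,,,,
,,,,,,,,,
,,,,@@,,,
,,,@@@,,,
,,,@@>,,,
,,,,@@,,,
k=15  ,,,,,,,,,
,,,,,,,,,
,,,,@@,,,
,,,@@^,,,
,,,@@,,,,
,,,,@@,,,
k=16  ,,,,,,,,,
,,,,,,,,,
,,,,@@,,,
,,,@<,,,,
,,,@@,,,,
,,,,@@,,,
k=17  ,,,,,,,,,
,,,,,,,,,
,,,,@@,,,
,,,@,,,,,
,,,@v,,,,
,,,,@@,,,
k=18  ,,,,,,,,,
,,,,,,,,,
,,,,@@,,,
,,,@,,,,,
,,,@,>,,,
,,,,@@,,,
k=19  ,,,,,,,,,
,,,,,,,,,
,,,,@@,,,
,,,@,,,,,
,,,@,@,,,
,,,,@v,,,
k=20  ,,,,,,,,,
,,,,,,,,,
,,,,@@,,,
,,,@,,,,,
,,,@,@,,,
,,,,@,>,,

5,6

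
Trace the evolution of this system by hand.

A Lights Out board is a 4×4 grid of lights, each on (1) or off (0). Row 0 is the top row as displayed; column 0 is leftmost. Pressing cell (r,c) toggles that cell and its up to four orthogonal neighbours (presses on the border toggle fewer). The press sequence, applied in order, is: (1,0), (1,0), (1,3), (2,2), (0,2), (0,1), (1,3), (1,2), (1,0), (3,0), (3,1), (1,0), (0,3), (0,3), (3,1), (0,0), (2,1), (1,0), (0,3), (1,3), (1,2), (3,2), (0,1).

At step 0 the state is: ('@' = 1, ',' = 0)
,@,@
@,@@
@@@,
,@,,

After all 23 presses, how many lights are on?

6

step 0: ,@,@
@,@@
@@@,
,@,,
step 1: @@,@
,@@@
,@@,
,@,,
step 2: ,@,@
@,@@
@@@,
,@,,
step 3: ,@,,
@,,,
@@@@
,@,,
step 4: ,@,,
@,@,
@,,,
,@@,
step 5: ,,@@
@,,,
@,,,
,@@,
step 6: @@,@
@@,,
@,,,
,@@,
step 7: @@,,
@@@@
@,,@
,@@,
step 8: @@@,
@,,,
@,@@
,@@,
step 9: ,@@,
,@,,
,,@@
,@@,
step 10: ,@@,
,@,,
@,@@
@,@,
step 11: ,@@,
,@,,
@@@@
,@,,
step 12: @@@,
@,,,
,@@@
,@,,
step 13: @@,@
@,,@
,@@@
,@,,
step 14: @@@,
@,,,
,@@@
,@,,
step 15: @@@,
@,,,
,,@@
@,@,
step 16: ,,@,
,,,,
,,@@
@,@,
step 17: ,,@,
,@,,
@@,@
@@@,
step 18: @,@,
@,,,
,@,@
@@@,
step 19: @,,@
@,,@
,@,@
@@@,
step 20: @,,,
@,@,
,@,,
@@@,
step 21: @,@,
@@,@
,@@,
@@@,
step 22: @,@,
@@,@
,@,,
@,,@
step 23: ,@,,
@,,@
,@,,
@,,@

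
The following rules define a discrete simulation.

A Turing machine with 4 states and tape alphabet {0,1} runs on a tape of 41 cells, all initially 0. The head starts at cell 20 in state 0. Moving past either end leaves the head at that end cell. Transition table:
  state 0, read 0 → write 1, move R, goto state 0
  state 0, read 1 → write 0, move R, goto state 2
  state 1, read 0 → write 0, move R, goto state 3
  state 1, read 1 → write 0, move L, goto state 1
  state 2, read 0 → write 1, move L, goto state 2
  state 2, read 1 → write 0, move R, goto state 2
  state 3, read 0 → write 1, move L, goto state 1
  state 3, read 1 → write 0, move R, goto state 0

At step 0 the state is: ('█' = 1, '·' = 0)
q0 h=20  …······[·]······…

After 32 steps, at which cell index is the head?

38

k=0  q0 h=20  …······[·]······…
k=1  q0 h=21  …·····█[·]······…
k=2  q0 h=22  …····██[·]······…
k=3  q0 h=23  …···███[·]······…
k=4  q0 h=24  …··████[·]······…
k=5  q0 h=25  …·█████[·]······…
k=6  q0 h=26  …██████[·]······…
k=7  q0 h=27  …██████[·]······…
k=8  q0 h=28  …██████[·]······…
k=9  q0 h=29  …██████[·]······…
k=10  q0 h=30  …██████[·]······…
k=11  q0 h=31  …██████[·]······…
k=12  q0 h=32  …██████[·]······…
k=13  q0 h=33  …██████[·]······…
k=14  q0 h=34  …██████[·]······|
k=15  q0 h=35  …██████[·]·····|
k=16  q0 h=36  …██████[·]····|
k=17  q0 h=37  …██████[·]···|
k=18  q0 h=38  …██████[·]··|
k=19  q0 h=39  …██████[·]·|
k=20  q0 h=40  …██████[·]|
k=21  q0 h=40  …██████[█]|
k=22  q2 h=40  …██████[·]|
k=23  q2 h=39  …██████[█]█|
k=24  q2 h=40  …█████·[█]|
k=25  q2 h=40  …█████·[·]|
k=26  q2 h=39  …██████[·]█|
k=27  q2 h=38  …██████[█]██|
k=28  q2 h=39  …█████·[█]█|
k=29  q2 h=40  …████··[█]|
k=30  q2 h=40  …████··[·]|
k=31  q2 h=39  …█████·[·]█|
k=32  q2 h=38  …██████[·]██|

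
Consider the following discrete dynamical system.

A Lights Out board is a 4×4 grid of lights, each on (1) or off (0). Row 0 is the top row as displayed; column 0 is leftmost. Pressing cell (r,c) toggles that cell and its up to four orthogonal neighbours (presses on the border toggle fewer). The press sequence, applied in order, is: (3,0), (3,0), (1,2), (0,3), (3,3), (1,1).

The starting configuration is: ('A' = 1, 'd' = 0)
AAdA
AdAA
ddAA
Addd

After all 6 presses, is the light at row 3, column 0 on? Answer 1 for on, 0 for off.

0) AAdA
AdAA
ddAA
Addd
1) AAdA
AdAA
AdAA
dAdd
2) AAdA
AdAA
ddAA
Addd
3) AAAA
AAdd
dddA
Addd
4) AAdd
AAdA
dddA
Addd
5) AAdd
AAdA
dddd
AdAA
6) Addd
ddAA
dAdd
AdAA

1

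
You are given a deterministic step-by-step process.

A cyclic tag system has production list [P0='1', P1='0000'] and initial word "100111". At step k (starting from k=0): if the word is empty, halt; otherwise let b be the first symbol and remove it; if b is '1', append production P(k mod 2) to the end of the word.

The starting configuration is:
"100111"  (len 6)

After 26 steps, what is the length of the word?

0

t=0: "100111"  (len 6)
t=1: "001111"  (len 6)
t=2: "01111"  (len 5)
t=3: "1111"  (len 4)
t=4: "1110000"  (len 7)
t=5: "1100001"  (len 7)
t=6: "1000010000"  (len 10)
t=7: "0000100001"  (len 10)
t=8: "000100001"  (len 9)
t=9: "00100001"  (len 8)
t=10: "0100001"  (len 7)
t=11: "100001"  (len 6)
t=12: "000010000"  (len 9)
t=13: "00010000"  (len 8)
t=14: "0010000"  (len 7)
t=15: "010000"  (len 6)
t=16: "10000"  (len 5)
t=17: "00001"  (len 5)
t=18: "0001"  (len 4)
t=19: "001"  (len 3)
t=20: "01"  (len 2)
t=21: "1"  (len 1)
t=22: "0000"  (len 4)
t=23: "000"  (len 3)
t=24: "00"  (len 2)
t=25: "0"  (len 1)
t=26: (halted — word empty)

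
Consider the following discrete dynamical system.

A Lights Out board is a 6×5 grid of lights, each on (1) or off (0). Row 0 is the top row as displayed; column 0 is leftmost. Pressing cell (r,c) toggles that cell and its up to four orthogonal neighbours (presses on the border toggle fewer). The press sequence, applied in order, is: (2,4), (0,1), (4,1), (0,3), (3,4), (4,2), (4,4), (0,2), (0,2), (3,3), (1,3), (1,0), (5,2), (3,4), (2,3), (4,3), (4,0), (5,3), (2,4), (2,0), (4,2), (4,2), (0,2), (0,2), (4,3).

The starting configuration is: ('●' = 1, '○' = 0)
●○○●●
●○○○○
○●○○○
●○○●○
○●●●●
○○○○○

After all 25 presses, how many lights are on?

16

0) ●○○●●
●○○○○
○●○○○
●○○●○
○●●●●
○○○○○
1) ●○○●●
●○○○●
○●○●●
●○○●●
○●●●●
○○○○○
2) ○●●●●
●●○○●
○●○●●
●○○●●
○●●●●
○○○○○
3) ○●●●●
●●○○●
○●○●●
●●○●●
●○○●●
○●○○○
4) ○●○○○
●●○●●
○●○●●
●●○●●
●○○●●
○●○○○
5) ○●○○○
●●○●●
○●○●○
●●○○○
●○○●○
○●○○○
6) ○●○○○
●●○●●
○●○●○
●●●○○
●●●○○
○●●○○
7) ○●○○○
●●○●●
○●○●○
●●●○●
●●●●●
○●●○●
8) ○○●●○
●●●●●
○●○●○
●●●○●
●●●●●
○●●○●
9) ○●○○○
●●○●●
○●○●○
●●●○●
●●●●●
○●●○●
10) ○●○○○
●●○●●
○●○○○
●●○●○
●●●○●
○●●○●
11) ○●○●○
●●●○○
○●○●○
●●○●○
●●●○●
○●●○●
12) ●●○●○
○○●○○
●●○●○
●●○●○
●●●○●
○●●○●
13) ●●○●○
○○●○○
●●○●○
●●○●○
●●○○●
○○○●●
14) ●●○●○
○○●○○
●●○●●
●●○○●
●●○○○
○○○●●
15) ●●○●○
○○●●○
●●●○○
●●○●●
●●○○○
○○○●●
16) ●●○●○
○○●●○
●●●○○
●●○○●
●●●●●
○○○○●
17) ●●○●○
○○●●○
●●●○○
○●○○●
○○●●●
●○○○●
18) ●●○●○
○○●●○
●●●○○
○●○○●
○○●○●
●○●●○
19) ●●○●○
○○●●●
●●●●●
○●○○○
○○●○●
●○●●○
20) ●●○●○
●○●●●
○○●●●
●●○○○
○○●○●
●○●●○
21) ●●○●○
●○●●●
○○●●●
●●●○○
○●○●●
●○○●○
22) ●●○●○
●○●●●
○○●●●
●●○○○
○○●○●
●○●●○
23) ●○●○○
●○○●●
○○●●●
●●○○○
○○●○●
●○●●○
24) ●●○●○
●○●●●
○○●●●
●●○○○
○○●○●
●○●●○
25) ●●○●○
●○●●●
○○●●●
●●○●○
○○○●○
●○●○○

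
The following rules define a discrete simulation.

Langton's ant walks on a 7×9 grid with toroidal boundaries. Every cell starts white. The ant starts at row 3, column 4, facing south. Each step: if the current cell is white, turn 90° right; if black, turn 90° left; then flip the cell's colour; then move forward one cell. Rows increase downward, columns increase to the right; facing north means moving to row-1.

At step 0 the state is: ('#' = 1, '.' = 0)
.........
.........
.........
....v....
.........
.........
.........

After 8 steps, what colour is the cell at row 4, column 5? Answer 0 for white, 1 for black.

t=0: .........
.........
.........
....v....
.........
.........
.........
t=1: .........
.........
.........
...<#....
.........
.........
.........
t=2: .........
.........
...^.....
...##....
.........
.........
.........
t=3: .........
.........
...#>....
...##....
.........
.........
.........
t=4: .........
.........
...##....
...#v....
.........
.........
.........
t=5: .........
.........
...##....
...#.>...
.........
.........
.........
t=6: .........
.........
...##....
...#.#...
.....v...
.........
.........
t=7: .........
.........
...##....
...#.#...
....<#...
.........
.........
t=8: .........
.........
...##....
...#^#...
....##...
.........
.........

1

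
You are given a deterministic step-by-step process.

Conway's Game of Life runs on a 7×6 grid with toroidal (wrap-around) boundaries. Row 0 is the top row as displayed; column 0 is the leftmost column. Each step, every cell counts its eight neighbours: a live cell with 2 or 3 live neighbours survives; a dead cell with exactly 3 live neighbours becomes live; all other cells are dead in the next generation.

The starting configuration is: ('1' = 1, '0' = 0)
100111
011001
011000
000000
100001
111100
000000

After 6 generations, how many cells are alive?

36

k=0  100111
011001
011000
000000
100001
111100
000000
k=1  111111
000001
111000
110000
101001
111001
000000
k=2  111111
000000
001001
000000
001000
001001
000000
k=3  111111
000000
000000
000000
000000
000000
000000
k=4  111111
111111
000000
000000
000000
000000
111111
k=5  000000
000000
111111
000000
000000
111111
000000
k=6  000000
111111
111111
111111
111111
111111
111111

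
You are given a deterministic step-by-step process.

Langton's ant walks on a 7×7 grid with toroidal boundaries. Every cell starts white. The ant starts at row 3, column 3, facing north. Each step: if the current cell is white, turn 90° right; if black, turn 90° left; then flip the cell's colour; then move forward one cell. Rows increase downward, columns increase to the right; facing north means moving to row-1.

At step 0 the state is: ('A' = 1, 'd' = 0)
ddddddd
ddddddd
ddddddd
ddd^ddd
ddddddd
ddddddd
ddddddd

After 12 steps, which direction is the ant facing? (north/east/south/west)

step 0: ddddddd
ddddddd
ddddddd
ddd^ddd
ddddddd
ddddddd
ddddddd
step 1: ddddddd
ddddddd
ddddddd
dddA>dd
ddddddd
ddddddd
ddddddd
step 2: ddddddd
ddddddd
ddddddd
dddAAdd
ddddvdd
ddddddd
ddddddd
step 3: ddddddd
ddddddd
ddddddd
dddAAdd
ddd<Add
ddddddd
ddddddd
step 4: ddddddd
ddddddd
ddddddd
ddd^Add
dddAAdd
ddddddd
ddddddd
step 5: ddddddd
ddddddd
ddddddd
dd<dAdd
dddAAdd
ddddddd
ddddddd
step 6: ddddddd
ddddddd
dd^dddd
ddAdAdd
dddAAdd
ddddddd
ddddddd
step 7: ddddddd
ddddddd
ddA>ddd
ddAdAdd
dddAAdd
ddddddd
ddddddd
step 8: ddddddd
ddddddd
ddAAddd
ddAvAdd
dddAAdd
ddddddd
ddddddd
step 9: ddddddd
ddddddd
ddAAddd
dd<AAdd
dddAAdd
ddddddd
ddddddd
step 10: ddddddd
ddddddd
ddAAddd
dddAAdd
ddvAAdd
ddddddd
ddddddd
step 11: ddddddd
ddddddd
ddAAddd
dddAAdd
d<AAAdd
ddddddd
ddddddd
step 12: ddddddd
ddddddd
ddAAddd
d^dAAdd
dAAAAdd
ddddddd
ddddddd

north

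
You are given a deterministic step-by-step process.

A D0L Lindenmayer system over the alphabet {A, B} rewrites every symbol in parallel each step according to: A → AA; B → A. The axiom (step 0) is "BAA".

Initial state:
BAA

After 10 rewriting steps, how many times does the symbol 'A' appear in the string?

gen 0: BAA
gen 1: AAAAA
gen 2: AAAAAAAAAA
gen 3: AAAAAAAAAAAAAAAAAAAA
gen 4: AAAAAAAAAAAAAAAAAAAAAAAAAAAAAAAAAAAAAAAA
gen 5: AAAAAAAAAAAAAAAAAAAAAAAAAAAAAAAAAAAAAAAAAAAAAAAAAAAAAAAAAAAAAAAAAAAAAAAAAAAAAAAA
gen 6: AAAAAAAAAAAAAAAAAAAAAAAAAAAAAAAAAAAAAAAAAAAAAAAAAAAAAAAAAA…AAAAAAAAAAAAAAAAAAAAAAAAAAAAAAAAAAAAAAAAAAAAAAAAAAAAAAAAAA  (len 160)
gen 7: AAAAAAAAAAAAAAAAAAAAAAAAAAAAAAAAAAAAAAAAAAAAAAAAAAAAAAAAAA…AAAAAAAAAAAAAAAAAAAAAAAAAAAAAAAAAAAAAAAAAAAAAAAAAAAAAAAAAA  (len 320)
gen 8: AAAAAAAAAAAAAAAAAAAAAAAAAAAAAAAAAAAAAAAAAAAAAAAAAAAAAAAAAA…AAAAAAAAAAAAAAAAAAAAAAAAAAAAAAAAAAAAAAAAAAAAAAAAAAAAAAAAAA  (len 640)
gen 9: AAAAAAAAAAAAAAAAAAAAAAAAAAAAAAAAAAAAAAAAAAAAAAAAAAAAAAAAAA…AAAAAAAAAAAAAAAAAAAAAAAAAAAAAAAAAAAAAAAAAAAAAAAAAAAAAAAAAA  (len 1280)
gen 10: AAAAAAAAAAAAAAAAAAAAAAAAAAAAAAAAAAAAAAAAAAAAAAAAAAAAAAAAAA…AAAAAAAAAAAAAAAAAAAAAAAAAAAAAAAAAAAAAAAAAAAAAAAAAAAAAAAAAA  (len 2560)

2560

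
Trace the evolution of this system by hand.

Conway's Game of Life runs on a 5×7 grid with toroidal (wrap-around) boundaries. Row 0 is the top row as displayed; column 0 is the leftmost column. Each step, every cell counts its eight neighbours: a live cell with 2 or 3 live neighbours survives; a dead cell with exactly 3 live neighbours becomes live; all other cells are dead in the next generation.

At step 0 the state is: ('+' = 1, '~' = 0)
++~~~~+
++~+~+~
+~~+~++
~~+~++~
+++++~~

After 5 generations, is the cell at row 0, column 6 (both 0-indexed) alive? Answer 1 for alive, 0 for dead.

0

gen 0: ++~~~~+
++~+~+~
+~~+~++
~~+~++~
+++++~~
gen 1: ~~~~~+~
~~~~~+~
+~~+~~~
~~~~~~~
~~~~+~~
gen 2: ~~~~++~
~~~~+~+
~~~~~~~
~~~~~~~
~~~~~~~
gen 3: ~~~~++~
~~~~+~~
~~~~~~~
~~~~~~~
~~~~~~~
gen 4: ~~~~++~
~~~~++~
~~~~~~~
~~~~~~~
~~~~~~~
gen 5: ~~~~++~
~~~~++~
~~~~~~~
~~~~~~~
~~~~~~~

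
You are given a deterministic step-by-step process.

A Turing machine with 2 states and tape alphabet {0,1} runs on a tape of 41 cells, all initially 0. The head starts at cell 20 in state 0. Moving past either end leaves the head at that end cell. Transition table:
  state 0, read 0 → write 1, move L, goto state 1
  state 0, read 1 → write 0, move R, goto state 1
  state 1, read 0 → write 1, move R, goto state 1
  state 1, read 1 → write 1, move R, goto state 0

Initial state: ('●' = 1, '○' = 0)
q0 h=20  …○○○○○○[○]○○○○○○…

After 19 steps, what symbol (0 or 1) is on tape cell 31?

1

t=0: q0 h=20  …○○○○○○[○]○○○○○○…
t=1: q1 h=19  …○○○○○○[○]●○○○○○…
t=2: q1 h=20  …○○○○○●[●]○○○○○○…
t=3: q0 h=21  …○○○○●●[○]○○○○○○…
t=4: q1 h=20  …○○○○○●[●]●○○○○○…
t=5: q0 h=21  …○○○○●●[●]○○○○○○…
t=6: q1 h=22  …○○○●●○[○]○○○○○○…
t=7: q1 h=23  …○○●●○●[○]○○○○○○…
t=8: q1 h=24  …○●●○●●[○]○○○○○○…
t=9: q1 h=25  …●●○●●●[○]○○○○○○…
t=10: q1 h=26  …●○●●●●[○]○○○○○○…
t=11: q1 h=27  …○●●●●●[○]○○○○○○…
t=12: q1 h=28  …●●●●●●[○]○○○○○○…
t=13: q1 h=29  …●●●●●●[○]○○○○○○…
t=14: q1 h=30  …●●●●●●[○]○○○○○○…
t=15: q1 h=31  …●●●●●●[○]○○○○○○…
t=16: q1 h=32  …●●●●●●[○]○○○○○○…
t=17: q1 h=33  …●●●●●●[○]○○○○○○…
t=18: q1 h=34  …●●●●●●[○]○○○○○○|
t=19: q1 h=35  …●●●●●●[○]○○○○○|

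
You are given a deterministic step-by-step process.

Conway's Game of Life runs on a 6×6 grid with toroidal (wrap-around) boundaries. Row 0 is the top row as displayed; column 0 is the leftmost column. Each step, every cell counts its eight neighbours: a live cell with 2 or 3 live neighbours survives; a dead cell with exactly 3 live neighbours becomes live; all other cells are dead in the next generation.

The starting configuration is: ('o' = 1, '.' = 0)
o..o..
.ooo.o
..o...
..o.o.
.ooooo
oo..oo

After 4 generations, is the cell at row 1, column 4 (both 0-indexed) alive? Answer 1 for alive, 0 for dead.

0

0) o..o..
.ooo.o
..o...
..o.o.
.ooooo
oo..oo
1) ...o..
oo.oo.
....o.
....oo
......
......
2) ..ooo.
..oooo
o.....
....oo
......
......
3) ..o..o
.oo..o
o.....
.....o
......
...o..
4) ooooo.
.oo..o
oo...o
......
......
......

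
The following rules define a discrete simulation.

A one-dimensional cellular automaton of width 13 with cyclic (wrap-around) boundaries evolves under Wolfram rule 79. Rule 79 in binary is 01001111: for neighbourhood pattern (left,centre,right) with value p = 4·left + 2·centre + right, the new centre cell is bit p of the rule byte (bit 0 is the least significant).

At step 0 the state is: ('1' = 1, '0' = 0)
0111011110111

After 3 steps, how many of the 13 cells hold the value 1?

k=0  0111011110111
k=1  0101010010101
k=2  0101010110101
k=3  0101010110101

7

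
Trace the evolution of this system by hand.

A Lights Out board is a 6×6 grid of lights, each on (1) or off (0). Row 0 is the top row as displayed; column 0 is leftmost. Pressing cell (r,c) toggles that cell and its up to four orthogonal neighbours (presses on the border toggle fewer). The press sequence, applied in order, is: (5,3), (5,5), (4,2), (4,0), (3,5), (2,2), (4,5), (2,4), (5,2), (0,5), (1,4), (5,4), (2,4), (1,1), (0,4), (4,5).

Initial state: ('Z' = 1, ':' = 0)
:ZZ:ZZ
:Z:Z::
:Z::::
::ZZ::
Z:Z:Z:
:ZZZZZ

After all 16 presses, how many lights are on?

0) :ZZ:ZZ
:Z:Z::
:Z::::
::ZZ::
Z:Z:Z:
:ZZZZZ
1) :ZZ:ZZ
:Z:Z::
:Z::::
::ZZ::
Z:ZZZ:
:Z:::Z
2) :ZZ:ZZ
:Z:Z::
:Z::::
::ZZ::
Z:ZZZZ
:Z::Z:
3) :ZZ:ZZ
:Z:Z::
:Z::::
:::Z::
ZZ::ZZ
:ZZ:Z:
4) :ZZ:ZZ
:Z:Z::
:Z::::
Z::Z::
::::ZZ
ZZZ:Z:
5) :ZZ:ZZ
:Z:Z::
:Z:::Z
Z::ZZZ
::::Z:
ZZZ:Z:
6) :ZZ:ZZ
:ZZZ::
::ZZ:Z
Z:ZZZZ
::::Z:
ZZZ:Z:
7) :ZZ:ZZ
:ZZZ::
::ZZ:Z
Z:ZZZ:
:::::Z
ZZZ:ZZ
8) :ZZ:ZZ
:ZZZZ:
::Z:Z:
Z:ZZ::
:::::Z
ZZZ:ZZ
9) :ZZ:ZZ
:ZZZZ:
::Z:Z:
Z:ZZ::
::Z::Z
Z::ZZZ
10) :ZZ:::
:ZZZZZ
::Z:Z:
Z:ZZ::
::Z::Z
Z::ZZZ
11) :ZZ:Z:
:ZZ:::
::Z:::
Z:ZZ::
::Z::Z
Z::ZZZ
12) :ZZ:Z:
:ZZ:::
::Z:::
Z:ZZ::
::Z:ZZ
Z:::::
13) :ZZ:Z:
:ZZ:Z:
::ZZZZ
Z:ZZZ:
::Z:ZZ
Z:::::
14) ::Z:Z:
Z:::Z:
:ZZZZZ
Z:ZZZ:
::Z:ZZ
Z:::::
15) ::ZZ:Z
Z:::::
:ZZZZZ
Z:ZZZ:
::Z:ZZ
Z:::::
16) ::ZZ:Z
Z:::::
:ZZZZZ
Z:ZZZZ
::Z:::
Z::::Z

17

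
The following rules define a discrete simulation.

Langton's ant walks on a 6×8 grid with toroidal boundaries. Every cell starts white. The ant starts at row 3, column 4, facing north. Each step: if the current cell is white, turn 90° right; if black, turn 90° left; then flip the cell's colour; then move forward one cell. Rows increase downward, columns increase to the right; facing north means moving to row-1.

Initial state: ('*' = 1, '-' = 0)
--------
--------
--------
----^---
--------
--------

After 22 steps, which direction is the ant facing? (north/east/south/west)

gen 0: --------
--------
--------
----^---
--------
--------
gen 1: --------
--------
--------
----*>--
--------
--------
gen 2: --------
--------
--------
----**--
-----v--
--------
gen 3: --------
--------
--------
----**--
----<*--
--------
gen 4: --------
--------
--------
----^*--
----**--
--------
gen 5: --------
--------
--------
---<-*--
----**--
--------
gen 6: --------
--------
---^----
---*-*--
----**--
--------
gen 7: --------
--------
---*>---
---*-*--
----**--
--------
gen 8: --------
--------
---**---
---*v*--
----**--
--------
gen 9: --------
--------
---**---
---<**--
----**--
--------
gen 10: --------
--------
---**---
----**--
---v**--
--------
gen 11: --------
--------
---**---
----**--
--<***--
--------
gen 12: --------
--------
---**---
--^-**--
--****--
--------
gen 13: --------
--------
---**---
--*>**--
--****--
--------
gen 14: --------
--------
---**---
--****--
--*v**--
--------
gen 15: --------
--------
---**---
--****--
--*->*--
--------
gen 16: --------
--------
---**---
--**^*--
--*--*--
--------
gen 17: --------
--------
---**---
--*<-*--
--*--*--
--------
gen 18: --------
--------
---**---
--*--*--
--*v-*--
--------
gen 19: --------
--------
---**---
--*--*--
--<*-*--
--------
gen 20: --------
--------
---**---
--*--*--
---*-*--
--v-----
gen 21: --------
--------
---**---
--*--*--
---*-*--
-<*-----
gen 22: --------
--------
---**---
--*--*--
-^-*-*--
-**-----

north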